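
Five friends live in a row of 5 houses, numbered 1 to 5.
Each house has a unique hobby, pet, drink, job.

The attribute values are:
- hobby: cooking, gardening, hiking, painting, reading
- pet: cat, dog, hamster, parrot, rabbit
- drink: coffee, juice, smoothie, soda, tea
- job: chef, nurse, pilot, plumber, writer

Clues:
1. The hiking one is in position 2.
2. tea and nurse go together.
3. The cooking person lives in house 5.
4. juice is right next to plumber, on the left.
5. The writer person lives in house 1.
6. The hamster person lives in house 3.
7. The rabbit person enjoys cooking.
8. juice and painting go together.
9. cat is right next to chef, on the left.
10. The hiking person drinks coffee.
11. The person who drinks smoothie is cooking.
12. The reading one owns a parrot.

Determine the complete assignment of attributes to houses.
Solution:

House | Hobby | Pet | Drink | Job
---------------------------------
  1   | painting | dog | juice | writer
  2   | hiking | cat | coffee | plumber
  3   | gardening | hamster | soda | chef
  4   | reading | parrot | tea | nurse
  5   | cooking | rabbit | smoothie | pilot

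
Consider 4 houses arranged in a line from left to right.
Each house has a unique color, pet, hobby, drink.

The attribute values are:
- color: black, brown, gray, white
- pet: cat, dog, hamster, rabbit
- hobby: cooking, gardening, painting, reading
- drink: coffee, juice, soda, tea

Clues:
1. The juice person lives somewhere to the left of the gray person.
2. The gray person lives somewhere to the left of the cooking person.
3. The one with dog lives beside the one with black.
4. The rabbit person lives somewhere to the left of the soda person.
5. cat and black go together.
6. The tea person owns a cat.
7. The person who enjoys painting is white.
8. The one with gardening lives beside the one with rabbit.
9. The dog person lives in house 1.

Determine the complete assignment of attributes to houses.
Solution:

House | Color | Pet | Hobby | Drink
-----------------------------------
  1   | white | dog | painting | juice
  2   | black | cat | gardening | tea
  3   | gray | rabbit | reading | coffee
  4   | brown | hamster | cooking | soda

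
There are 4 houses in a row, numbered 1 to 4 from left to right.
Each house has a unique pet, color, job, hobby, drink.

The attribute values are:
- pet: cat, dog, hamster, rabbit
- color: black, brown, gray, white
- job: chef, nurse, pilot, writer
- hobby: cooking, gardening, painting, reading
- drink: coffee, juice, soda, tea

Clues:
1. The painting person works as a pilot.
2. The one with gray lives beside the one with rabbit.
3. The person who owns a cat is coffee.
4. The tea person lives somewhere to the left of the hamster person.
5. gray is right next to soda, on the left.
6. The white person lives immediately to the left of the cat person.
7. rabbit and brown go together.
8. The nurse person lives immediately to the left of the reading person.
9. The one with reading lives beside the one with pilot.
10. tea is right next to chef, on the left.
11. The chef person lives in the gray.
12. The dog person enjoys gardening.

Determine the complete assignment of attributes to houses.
Solution:

House | Pet | Color | Job | Hobby | Drink
-----------------------------------------
  1   | dog | white | nurse | gardening | tea
  2   | cat | gray | chef | reading | coffee
  3   | rabbit | brown | pilot | painting | soda
  4   | hamster | black | writer | cooking | juice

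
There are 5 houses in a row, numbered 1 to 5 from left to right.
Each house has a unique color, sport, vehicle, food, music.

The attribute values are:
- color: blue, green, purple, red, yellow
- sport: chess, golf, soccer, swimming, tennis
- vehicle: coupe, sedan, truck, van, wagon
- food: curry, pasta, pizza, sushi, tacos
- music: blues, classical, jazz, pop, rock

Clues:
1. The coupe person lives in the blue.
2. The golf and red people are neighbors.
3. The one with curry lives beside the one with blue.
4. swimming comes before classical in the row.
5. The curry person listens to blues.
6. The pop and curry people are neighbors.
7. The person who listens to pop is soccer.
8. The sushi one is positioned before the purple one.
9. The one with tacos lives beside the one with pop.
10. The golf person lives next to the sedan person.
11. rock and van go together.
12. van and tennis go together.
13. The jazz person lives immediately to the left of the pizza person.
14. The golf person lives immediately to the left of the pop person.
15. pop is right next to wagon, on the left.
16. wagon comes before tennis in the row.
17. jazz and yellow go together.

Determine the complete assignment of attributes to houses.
Solution:

House | Color | Sport | Vehicle | Food | Music
----------------------------------------------
  1   | yellow | golf | truck | tacos | jazz
  2   | red | soccer | sedan | pizza | pop
  3   | green | swimming | wagon | curry | blues
  4   | blue | chess | coupe | sushi | classical
  5   | purple | tennis | van | pasta | rock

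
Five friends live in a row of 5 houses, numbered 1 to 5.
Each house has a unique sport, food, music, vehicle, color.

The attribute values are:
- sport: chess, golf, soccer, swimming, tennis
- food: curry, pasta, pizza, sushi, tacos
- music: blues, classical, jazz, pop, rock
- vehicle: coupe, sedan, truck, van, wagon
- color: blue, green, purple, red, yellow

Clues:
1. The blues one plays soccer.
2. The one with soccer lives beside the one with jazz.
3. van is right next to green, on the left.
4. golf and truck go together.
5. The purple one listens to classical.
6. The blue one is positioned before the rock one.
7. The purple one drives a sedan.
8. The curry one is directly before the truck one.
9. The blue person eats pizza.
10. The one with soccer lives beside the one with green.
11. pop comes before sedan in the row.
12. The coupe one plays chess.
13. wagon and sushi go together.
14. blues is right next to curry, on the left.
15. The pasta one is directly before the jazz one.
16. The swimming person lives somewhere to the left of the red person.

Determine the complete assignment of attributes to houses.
Solution:

House | Sport | Food | Music | Vehicle | Color
----------------------------------------------
  1   | soccer | pasta | blues | van | yellow
  2   | chess | curry | jazz | coupe | green
  3   | golf | pizza | pop | truck | blue
  4   | swimming | tacos | classical | sedan | purple
  5   | tennis | sushi | rock | wagon | red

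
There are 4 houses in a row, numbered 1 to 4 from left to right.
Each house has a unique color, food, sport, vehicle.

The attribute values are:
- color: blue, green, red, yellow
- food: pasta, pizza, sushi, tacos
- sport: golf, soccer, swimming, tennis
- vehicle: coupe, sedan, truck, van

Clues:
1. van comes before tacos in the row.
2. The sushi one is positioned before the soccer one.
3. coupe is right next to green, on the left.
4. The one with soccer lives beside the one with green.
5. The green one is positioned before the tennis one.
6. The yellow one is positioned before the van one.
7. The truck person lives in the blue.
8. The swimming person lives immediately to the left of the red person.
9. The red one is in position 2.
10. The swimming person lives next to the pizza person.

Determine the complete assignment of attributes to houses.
Solution:

House | Color | Food | Sport | Vehicle
--------------------------------------
  1   | yellow | sushi | swimming | sedan
  2   | red | pizza | soccer | coupe
  3   | green | pasta | golf | van
  4   | blue | tacos | tennis | truck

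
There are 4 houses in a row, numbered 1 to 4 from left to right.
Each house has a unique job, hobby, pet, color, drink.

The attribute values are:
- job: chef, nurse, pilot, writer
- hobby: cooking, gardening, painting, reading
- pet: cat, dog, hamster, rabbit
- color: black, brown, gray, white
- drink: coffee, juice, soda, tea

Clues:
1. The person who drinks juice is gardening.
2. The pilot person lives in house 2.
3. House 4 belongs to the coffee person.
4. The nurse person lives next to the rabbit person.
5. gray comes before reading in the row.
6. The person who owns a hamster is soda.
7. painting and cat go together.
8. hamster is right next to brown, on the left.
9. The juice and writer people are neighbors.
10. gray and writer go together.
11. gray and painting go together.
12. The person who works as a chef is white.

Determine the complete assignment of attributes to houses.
Solution:

House | Job | Hobby | Pet | Color | Drink
-----------------------------------------
  1   | nurse | cooking | hamster | black | soda
  2   | pilot | gardening | rabbit | brown | juice
  3   | writer | painting | cat | gray | tea
  4   | chef | reading | dog | white | coffee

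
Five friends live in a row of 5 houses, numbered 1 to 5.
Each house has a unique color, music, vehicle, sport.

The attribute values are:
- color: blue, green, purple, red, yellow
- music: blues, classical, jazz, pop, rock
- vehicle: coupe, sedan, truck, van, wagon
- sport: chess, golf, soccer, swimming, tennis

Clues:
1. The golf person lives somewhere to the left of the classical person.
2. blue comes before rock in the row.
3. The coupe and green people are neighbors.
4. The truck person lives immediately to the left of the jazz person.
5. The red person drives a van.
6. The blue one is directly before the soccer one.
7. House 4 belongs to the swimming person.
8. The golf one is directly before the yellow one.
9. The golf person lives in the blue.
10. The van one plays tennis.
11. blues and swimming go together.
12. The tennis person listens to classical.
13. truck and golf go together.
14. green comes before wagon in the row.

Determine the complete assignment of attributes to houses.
Solution:

House | Color | Music | Vehicle | Sport
---------------------------------------
  1   | blue | pop | truck | golf
  2   | yellow | jazz | coupe | soccer
  3   | green | rock | sedan | chess
  4   | purple | blues | wagon | swimming
  5   | red | classical | van | tennis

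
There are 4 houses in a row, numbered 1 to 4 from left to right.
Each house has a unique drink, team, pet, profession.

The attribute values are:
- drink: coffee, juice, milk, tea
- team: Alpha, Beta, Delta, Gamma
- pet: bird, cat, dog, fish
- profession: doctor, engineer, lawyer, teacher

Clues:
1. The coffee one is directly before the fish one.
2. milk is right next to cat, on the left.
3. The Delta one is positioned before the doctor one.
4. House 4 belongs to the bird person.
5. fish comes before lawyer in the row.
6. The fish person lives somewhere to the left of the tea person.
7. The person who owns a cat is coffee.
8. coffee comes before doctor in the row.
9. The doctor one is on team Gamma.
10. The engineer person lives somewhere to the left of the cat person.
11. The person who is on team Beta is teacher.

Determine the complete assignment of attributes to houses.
Solution:

House | Drink | Team | Pet | Profession
---------------------------------------
  1   | milk | Delta | dog | engineer
  2   | coffee | Beta | cat | teacher
  3   | juice | Gamma | fish | doctor
  4   | tea | Alpha | bird | lawyer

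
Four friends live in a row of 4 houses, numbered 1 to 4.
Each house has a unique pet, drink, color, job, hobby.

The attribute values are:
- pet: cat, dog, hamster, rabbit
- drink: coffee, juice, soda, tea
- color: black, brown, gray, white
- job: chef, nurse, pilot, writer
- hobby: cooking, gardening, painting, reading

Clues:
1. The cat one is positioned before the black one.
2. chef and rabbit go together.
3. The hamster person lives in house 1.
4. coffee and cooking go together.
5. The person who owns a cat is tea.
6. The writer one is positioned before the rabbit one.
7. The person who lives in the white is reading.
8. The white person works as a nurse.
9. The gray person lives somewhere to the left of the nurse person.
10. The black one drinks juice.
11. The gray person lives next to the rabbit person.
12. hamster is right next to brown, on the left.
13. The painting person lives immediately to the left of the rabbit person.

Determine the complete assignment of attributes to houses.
Solution:

House | Pet | Drink | Color | Job | Hobby
-----------------------------------------
  1   | hamster | soda | gray | writer | painting
  2   | rabbit | coffee | brown | chef | cooking
  3   | cat | tea | white | nurse | reading
  4   | dog | juice | black | pilot | gardening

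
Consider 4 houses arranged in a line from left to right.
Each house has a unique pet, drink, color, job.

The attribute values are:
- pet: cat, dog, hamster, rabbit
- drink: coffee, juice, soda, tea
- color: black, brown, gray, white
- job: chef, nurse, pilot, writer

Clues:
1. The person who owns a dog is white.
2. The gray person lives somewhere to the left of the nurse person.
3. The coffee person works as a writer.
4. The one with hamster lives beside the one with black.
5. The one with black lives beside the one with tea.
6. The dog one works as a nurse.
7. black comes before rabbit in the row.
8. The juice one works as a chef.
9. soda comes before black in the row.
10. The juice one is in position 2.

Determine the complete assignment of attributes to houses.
Solution:

House | Pet | Drink | Color | Job
---------------------------------
  1   | hamster | soda | gray | pilot
  2   | cat | juice | black | chef
  3   | dog | tea | white | nurse
  4   | rabbit | coffee | brown | writer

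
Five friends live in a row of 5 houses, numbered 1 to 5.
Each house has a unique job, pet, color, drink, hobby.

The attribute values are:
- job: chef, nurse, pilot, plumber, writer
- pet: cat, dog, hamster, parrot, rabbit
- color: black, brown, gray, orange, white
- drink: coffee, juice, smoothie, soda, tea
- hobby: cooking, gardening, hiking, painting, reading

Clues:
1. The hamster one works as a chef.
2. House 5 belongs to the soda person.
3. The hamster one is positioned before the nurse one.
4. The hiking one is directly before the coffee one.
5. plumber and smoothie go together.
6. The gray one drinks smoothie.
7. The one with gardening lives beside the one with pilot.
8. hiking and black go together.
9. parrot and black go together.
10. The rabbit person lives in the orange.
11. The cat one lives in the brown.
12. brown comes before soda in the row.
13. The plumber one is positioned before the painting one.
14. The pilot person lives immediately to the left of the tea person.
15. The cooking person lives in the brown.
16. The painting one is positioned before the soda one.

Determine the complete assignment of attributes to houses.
Solution:

House | Job | Pet | Color | Drink | Hobby
-----------------------------------------
  1   | plumber | dog | gray | smoothie | gardening
  2   | pilot | cat | brown | juice | cooking
  3   | writer | parrot | black | tea | hiking
  4   | chef | hamster | white | coffee | painting
  5   | nurse | rabbit | orange | soda | reading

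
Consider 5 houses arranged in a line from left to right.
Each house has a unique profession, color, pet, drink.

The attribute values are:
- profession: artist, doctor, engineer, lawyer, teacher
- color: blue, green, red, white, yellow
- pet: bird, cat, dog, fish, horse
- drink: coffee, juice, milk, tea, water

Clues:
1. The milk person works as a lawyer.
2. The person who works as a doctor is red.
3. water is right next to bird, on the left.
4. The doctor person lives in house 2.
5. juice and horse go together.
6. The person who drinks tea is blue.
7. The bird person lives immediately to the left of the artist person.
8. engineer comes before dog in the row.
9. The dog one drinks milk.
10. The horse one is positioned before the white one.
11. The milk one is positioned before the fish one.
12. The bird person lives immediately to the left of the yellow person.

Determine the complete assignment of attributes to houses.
Solution:

House | Profession | Color | Pet | Drink
----------------------------------------
  1   | engineer | green | cat | water
  2   | doctor | red | bird | coffee
  3   | artist | yellow | horse | juice
  4   | lawyer | white | dog | milk
  5   | teacher | blue | fish | tea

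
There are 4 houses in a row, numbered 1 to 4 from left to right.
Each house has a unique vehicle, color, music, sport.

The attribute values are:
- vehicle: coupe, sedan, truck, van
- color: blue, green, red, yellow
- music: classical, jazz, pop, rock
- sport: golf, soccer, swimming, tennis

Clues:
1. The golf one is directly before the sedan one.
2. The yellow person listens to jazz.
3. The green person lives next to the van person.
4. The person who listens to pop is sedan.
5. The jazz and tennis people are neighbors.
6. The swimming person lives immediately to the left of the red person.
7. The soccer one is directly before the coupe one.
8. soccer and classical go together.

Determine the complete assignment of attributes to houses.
Solution:

House | Vehicle | Color | Music | Sport
---------------------------------------
  1   | truck | green | rock | swimming
  2   | van | red | classical | soccer
  3   | coupe | yellow | jazz | golf
  4   | sedan | blue | pop | tennis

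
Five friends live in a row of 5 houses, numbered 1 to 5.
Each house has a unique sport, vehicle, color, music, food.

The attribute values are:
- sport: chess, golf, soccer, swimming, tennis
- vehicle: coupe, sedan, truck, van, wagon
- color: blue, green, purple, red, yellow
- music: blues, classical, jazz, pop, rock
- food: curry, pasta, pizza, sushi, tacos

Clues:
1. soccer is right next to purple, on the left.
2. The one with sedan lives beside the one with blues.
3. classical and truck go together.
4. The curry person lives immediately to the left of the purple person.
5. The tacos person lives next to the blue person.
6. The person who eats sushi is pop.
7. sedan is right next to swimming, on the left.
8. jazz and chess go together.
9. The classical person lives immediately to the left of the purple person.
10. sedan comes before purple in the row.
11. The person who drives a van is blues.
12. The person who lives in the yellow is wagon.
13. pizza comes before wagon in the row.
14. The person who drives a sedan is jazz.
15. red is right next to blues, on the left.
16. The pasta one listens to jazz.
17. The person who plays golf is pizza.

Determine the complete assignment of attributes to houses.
Solution:

House | Sport | Vehicle | Color | Music | Food
----------------------------------------------
  1   | chess | sedan | red | jazz | pasta
  2   | swimming | van | green | blues | tacos
  3   | soccer | truck | blue | classical | curry
  4   | golf | coupe | purple | rock | pizza
  5   | tennis | wagon | yellow | pop | sushi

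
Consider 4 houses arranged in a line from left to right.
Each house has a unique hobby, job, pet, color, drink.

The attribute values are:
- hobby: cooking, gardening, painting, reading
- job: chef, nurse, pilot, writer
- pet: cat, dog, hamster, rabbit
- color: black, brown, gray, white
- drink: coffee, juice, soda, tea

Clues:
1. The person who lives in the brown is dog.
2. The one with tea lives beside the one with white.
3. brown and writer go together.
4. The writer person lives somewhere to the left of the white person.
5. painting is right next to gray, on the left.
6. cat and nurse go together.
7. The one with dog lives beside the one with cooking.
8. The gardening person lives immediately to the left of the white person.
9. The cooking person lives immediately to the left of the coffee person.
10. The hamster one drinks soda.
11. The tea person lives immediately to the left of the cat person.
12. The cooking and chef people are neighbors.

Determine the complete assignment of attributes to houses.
Solution:

House | Hobby | Job | Pet | Color | Drink
-----------------------------------------
  1   | gardening | writer | dog | brown | tea
  2   | cooking | nurse | cat | white | juice
  3   | painting | chef | rabbit | black | coffee
  4   | reading | pilot | hamster | gray | soda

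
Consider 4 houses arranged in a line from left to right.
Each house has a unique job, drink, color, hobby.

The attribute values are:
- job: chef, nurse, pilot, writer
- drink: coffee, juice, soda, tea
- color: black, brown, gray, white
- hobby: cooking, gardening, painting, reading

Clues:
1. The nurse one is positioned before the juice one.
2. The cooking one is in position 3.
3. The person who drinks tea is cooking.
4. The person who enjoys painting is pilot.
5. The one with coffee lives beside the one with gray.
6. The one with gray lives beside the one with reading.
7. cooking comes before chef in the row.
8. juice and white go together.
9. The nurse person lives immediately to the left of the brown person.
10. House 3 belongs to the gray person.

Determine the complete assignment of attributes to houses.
Solution:

House | Job | Drink | Color | Hobby
-----------------------------------
  1   | nurse | soda | black | gardening
  2   | pilot | coffee | brown | painting
  3   | writer | tea | gray | cooking
  4   | chef | juice | white | reading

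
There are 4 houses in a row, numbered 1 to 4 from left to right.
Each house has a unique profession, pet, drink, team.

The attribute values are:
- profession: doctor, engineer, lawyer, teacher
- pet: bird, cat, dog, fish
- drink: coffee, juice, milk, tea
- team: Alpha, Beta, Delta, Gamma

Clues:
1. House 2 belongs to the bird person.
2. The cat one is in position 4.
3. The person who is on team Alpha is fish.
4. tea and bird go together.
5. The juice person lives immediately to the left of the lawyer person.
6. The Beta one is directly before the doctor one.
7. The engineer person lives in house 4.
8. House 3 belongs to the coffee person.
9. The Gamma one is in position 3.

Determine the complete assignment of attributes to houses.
Solution:

House | Profession | Pet | Drink | Team
---------------------------------------
  1   | teacher | fish | juice | Alpha
  2   | lawyer | bird | tea | Beta
  3   | doctor | dog | coffee | Gamma
  4   | engineer | cat | milk | Delta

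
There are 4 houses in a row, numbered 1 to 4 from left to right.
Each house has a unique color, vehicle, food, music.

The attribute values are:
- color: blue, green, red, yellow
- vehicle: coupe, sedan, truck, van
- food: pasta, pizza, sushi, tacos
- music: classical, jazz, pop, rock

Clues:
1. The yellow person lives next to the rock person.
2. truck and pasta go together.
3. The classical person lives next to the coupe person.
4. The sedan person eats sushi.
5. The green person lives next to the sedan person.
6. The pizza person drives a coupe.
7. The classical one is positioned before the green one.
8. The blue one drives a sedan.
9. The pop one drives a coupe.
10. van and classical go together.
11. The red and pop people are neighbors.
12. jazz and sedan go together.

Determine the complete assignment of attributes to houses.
Solution:

House | Color | Vehicle | Food | Music
--------------------------------------
  1   | red | van | tacos | classical
  2   | yellow | coupe | pizza | pop
  3   | green | truck | pasta | rock
  4   | blue | sedan | sushi | jazz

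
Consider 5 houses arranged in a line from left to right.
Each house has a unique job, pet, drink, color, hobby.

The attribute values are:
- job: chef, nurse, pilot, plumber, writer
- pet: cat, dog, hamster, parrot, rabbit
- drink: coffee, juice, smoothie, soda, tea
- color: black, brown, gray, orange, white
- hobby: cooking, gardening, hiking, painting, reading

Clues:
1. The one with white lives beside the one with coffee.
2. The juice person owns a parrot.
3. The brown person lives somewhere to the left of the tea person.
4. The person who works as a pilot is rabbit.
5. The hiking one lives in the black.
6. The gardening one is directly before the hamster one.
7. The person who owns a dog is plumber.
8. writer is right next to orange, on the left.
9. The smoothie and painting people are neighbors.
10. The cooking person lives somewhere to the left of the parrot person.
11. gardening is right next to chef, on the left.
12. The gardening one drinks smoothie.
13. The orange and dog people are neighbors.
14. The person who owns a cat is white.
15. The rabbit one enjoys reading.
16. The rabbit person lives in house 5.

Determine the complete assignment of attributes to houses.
Solution:

House | Job | Pet | Drink | Color | Hobby
-----------------------------------------
  1   | writer | cat | smoothie | white | gardening
  2   | chef | hamster | coffee | orange | painting
  3   | plumber | dog | soda | brown | cooking
  4   | nurse | parrot | juice | black | hiking
  5   | pilot | rabbit | tea | gray | reading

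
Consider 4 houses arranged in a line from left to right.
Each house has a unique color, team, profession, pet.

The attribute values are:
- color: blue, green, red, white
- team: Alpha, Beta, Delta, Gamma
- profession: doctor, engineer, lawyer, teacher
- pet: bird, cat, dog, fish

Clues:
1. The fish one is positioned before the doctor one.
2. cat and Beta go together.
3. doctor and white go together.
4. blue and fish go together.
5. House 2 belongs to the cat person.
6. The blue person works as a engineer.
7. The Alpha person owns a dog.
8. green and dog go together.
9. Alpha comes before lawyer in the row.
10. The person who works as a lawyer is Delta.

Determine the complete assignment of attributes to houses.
Solution:

House | Color | Team | Profession | Pet
---------------------------------------
  1   | blue | Gamma | engineer | fish
  2   | white | Beta | doctor | cat
  3   | green | Alpha | teacher | dog
  4   | red | Delta | lawyer | bird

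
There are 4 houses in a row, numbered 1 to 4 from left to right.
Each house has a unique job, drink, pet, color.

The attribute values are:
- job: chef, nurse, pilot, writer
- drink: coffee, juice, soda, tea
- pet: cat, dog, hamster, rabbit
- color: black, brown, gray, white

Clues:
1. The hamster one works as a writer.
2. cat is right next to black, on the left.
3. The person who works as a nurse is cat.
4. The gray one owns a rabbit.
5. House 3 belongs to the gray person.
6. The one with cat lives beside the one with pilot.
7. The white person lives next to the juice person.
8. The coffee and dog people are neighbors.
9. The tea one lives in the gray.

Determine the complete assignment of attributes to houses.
Solution:

House | Job | Drink | Pet | Color
---------------------------------
  1   | nurse | coffee | cat | white
  2   | pilot | juice | dog | black
  3   | chef | tea | rabbit | gray
  4   | writer | soda | hamster | brown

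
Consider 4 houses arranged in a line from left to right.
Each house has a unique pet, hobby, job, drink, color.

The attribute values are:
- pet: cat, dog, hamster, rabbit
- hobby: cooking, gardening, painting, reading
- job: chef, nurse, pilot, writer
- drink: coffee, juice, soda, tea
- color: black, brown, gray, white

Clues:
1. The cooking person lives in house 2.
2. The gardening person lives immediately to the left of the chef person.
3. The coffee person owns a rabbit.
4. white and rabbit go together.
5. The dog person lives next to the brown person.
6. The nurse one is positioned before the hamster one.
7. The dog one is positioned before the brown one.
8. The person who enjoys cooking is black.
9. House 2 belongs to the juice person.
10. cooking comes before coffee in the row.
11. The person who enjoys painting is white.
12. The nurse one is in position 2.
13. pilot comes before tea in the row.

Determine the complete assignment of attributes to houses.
Solution:

House | Pet | Hobby | Job | Drink | Color
-----------------------------------------
  1   | cat | reading | pilot | soda | gray
  2   | dog | cooking | nurse | juice | black
  3   | hamster | gardening | writer | tea | brown
  4   | rabbit | painting | chef | coffee | white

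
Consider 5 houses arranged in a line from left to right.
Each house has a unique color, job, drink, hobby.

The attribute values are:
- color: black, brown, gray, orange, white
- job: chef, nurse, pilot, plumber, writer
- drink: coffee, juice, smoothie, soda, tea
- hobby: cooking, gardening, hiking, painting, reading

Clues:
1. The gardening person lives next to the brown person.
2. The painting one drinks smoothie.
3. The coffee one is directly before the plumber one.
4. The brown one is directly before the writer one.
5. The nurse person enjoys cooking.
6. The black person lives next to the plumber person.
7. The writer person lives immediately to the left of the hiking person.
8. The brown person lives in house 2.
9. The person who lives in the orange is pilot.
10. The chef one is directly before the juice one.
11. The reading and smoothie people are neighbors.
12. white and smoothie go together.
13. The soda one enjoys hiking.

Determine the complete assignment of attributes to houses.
Solution:

House | Color | Job | Drink | Hobby
-----------------------------------
  1   | black | chef | coffee | gardening
  2   | brown | plumber | juice | reading
  3   | white | writer | smoothie | painting
  4   | orange | pilot | soda | hiking
  5   | gray | nurse | tea | cooking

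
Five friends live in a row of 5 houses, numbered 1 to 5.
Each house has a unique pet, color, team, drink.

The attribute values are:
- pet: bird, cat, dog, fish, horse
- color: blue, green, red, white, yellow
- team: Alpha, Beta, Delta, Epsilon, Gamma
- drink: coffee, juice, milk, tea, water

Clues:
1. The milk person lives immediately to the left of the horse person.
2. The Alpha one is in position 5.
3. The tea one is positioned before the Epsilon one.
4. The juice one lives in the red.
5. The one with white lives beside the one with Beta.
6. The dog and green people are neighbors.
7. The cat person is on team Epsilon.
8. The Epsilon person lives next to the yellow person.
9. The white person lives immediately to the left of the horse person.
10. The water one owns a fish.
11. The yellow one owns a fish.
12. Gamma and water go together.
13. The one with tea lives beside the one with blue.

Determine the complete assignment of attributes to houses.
Solution:

House | Pet | Color | Team | Drink
----------------------------------
  1   | dog | white | Delta | milk
  2   | horse | green | Beta | tea
  3   | cat | blue | Epsilon | coffee
  4   | fish | yellow | Gamma | water
  5   | bird | red | Alpha | juice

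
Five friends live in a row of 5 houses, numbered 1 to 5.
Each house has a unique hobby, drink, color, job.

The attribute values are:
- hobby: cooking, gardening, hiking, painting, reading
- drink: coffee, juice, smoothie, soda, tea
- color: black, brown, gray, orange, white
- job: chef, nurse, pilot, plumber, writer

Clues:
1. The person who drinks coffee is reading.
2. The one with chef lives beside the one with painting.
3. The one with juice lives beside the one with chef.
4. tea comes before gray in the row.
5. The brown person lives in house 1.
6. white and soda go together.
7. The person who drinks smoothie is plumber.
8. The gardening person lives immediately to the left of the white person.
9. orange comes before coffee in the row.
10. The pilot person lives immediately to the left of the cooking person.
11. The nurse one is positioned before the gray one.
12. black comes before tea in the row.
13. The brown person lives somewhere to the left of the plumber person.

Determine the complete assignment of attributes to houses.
Solution:

House | Hobby | Drink | Color | Job
-----------------------------------
  1   | gardening | juice | brown | pilot
  2   | cooking | soda | white | chef
  3   | painting | smoothie | black | plumber
  4   | hiking | tea | orange | nurse
  5   | reading | coffee | gray | writer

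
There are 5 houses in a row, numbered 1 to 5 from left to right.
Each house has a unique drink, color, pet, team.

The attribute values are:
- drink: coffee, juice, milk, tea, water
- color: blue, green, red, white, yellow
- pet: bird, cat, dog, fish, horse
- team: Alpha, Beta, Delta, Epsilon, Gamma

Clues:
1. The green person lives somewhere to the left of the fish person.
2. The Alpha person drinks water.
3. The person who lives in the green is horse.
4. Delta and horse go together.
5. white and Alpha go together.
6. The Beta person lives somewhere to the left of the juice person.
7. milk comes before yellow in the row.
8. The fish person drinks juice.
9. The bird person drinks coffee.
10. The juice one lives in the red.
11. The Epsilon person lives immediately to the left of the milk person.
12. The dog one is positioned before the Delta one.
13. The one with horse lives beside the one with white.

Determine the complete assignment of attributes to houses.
Solution:

House | Drink | Color | Pet | Team
----------------------------------
  1   | tea | blue | dog | Epsilon
  2   | milk | green | horse | Delta
  3   | water | white | cat | Alpha
  4   | coffee | yellow | bird | Beta
  5   | juice | red | fish | Gamma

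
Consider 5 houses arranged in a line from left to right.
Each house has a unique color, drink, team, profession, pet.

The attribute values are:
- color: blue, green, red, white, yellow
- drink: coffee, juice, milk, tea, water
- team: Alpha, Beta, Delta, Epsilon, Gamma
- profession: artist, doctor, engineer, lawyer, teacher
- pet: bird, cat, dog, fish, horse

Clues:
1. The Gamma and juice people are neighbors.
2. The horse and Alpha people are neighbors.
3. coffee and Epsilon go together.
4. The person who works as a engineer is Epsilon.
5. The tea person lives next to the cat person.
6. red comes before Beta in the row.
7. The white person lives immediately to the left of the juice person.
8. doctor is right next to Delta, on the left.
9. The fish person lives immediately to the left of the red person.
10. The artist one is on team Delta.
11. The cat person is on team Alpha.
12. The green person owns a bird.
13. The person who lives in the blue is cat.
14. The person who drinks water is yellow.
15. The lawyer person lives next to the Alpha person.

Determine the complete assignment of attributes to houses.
Solution:

House | Color | Drink | Team | Profession | Pet
-----------------------------------------------
  1   | white | tea | Gamma | lawyer | horse
  2   | blue | juice | Alpha | doctor | cat
  3   | yellow | water | Delta | artist | fish
  4   | red | coffee | Epsilon | engineer | dog
  5   | green | milk | Beta | teacher | bird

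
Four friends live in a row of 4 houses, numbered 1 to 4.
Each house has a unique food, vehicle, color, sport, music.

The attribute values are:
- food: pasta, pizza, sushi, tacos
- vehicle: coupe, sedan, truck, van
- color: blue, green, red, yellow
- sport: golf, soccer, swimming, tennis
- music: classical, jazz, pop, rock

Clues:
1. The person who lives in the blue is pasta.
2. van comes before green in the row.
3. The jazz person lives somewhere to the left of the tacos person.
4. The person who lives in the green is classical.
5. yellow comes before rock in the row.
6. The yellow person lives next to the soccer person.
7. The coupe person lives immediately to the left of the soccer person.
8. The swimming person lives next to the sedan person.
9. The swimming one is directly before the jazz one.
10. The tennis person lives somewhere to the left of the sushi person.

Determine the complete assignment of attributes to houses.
Solution:

House | Food | Vehicle | Color | Sport | Music
----------------------------------------------
  1   | pizza | coupe | yellow | swimming | pop
  2   | pasta | sedan | blue | soccer | jazz
  3   | tacos | van | red | tennis | rock
  4   | sushi | truck | green | golf | classical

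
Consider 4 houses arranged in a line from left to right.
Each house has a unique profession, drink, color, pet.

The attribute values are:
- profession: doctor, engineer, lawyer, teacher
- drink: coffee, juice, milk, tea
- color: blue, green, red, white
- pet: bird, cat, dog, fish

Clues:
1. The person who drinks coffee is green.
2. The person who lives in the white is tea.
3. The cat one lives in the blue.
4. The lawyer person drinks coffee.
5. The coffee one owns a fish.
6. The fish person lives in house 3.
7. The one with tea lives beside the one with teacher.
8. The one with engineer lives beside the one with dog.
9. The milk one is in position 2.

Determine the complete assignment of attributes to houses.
Solution:

House | Profession | Drink | Color | Pet
----------------------------------------
  1   | engineer | tea | white | bird
  2   | teacher | milk | red | dog
  3   | lawyer | coffee | green | fish
  4   | doctor | juice | blue | cat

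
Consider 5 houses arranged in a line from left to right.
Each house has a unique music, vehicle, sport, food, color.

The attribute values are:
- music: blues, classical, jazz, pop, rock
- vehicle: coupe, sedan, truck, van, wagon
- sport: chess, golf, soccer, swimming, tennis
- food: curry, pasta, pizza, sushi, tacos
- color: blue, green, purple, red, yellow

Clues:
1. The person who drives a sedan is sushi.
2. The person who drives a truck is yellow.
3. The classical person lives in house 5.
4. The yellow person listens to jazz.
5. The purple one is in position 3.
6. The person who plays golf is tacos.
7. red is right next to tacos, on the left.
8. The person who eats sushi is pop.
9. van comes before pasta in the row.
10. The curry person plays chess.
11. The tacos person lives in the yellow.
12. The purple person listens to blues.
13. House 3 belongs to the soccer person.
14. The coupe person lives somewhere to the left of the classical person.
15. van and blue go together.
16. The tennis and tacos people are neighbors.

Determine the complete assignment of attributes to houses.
Solution:

House | Music | Vehicle | Sport | Food | Color
----------------------------------------------
  1   | pop | sedan | tennis | sushi | red
  2   | jazz | truck | golf | tacos | yellow
  3   | blues | coupe | soccer | pizza | purple
  4   | rock | van | chess | curry | blue
  5   | classical | wagon | swimming | pasta | green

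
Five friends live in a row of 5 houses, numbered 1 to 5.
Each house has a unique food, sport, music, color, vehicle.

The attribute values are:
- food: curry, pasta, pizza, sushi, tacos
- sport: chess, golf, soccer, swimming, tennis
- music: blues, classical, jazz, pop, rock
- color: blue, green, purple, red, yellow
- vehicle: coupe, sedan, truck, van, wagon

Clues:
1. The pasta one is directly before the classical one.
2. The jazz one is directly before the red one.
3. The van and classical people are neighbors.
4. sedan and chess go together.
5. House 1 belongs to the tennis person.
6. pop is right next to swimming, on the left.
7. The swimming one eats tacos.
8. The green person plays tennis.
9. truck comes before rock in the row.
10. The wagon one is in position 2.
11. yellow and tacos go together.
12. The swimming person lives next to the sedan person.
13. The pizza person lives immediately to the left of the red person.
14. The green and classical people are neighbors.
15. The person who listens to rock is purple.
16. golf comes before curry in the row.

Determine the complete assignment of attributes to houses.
Solution:

House | Food | Sport | Music | Color | Vehicle
----------------------------------------------
  1   | pasta | tennis | pop | green | van
  2   | tacos | swimming | classical | yellow | wagon
  3   | pizza | chess | jazz | blue | sedan
  4   | sushi | golf | blues | red | truck
  5   | curry | soccer | rock | purple | coupe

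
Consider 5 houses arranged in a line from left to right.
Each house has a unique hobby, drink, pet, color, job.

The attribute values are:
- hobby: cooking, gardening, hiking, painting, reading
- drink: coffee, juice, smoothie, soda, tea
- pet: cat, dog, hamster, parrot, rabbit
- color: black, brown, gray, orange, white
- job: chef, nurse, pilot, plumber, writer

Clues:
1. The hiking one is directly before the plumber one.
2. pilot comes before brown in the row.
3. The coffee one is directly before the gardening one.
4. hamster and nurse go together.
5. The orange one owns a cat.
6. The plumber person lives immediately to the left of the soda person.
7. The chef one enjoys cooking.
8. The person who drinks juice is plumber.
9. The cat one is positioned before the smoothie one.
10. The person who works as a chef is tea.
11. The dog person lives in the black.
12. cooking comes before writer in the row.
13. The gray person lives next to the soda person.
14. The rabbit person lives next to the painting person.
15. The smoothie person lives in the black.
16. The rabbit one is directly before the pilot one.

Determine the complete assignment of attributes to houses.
Solution:

House | Hobby | Drink | Pet | Color | Job
-----------------------------------------
  1   | hiking | coffee | hamster | white | nurse
  2   | gardening | juice | rabbit | gray | plumber
  3   | painting | soda | cat | orange | pilot
  4   | cooking | tea | parrot | brown | chef
  5   | reading | smoothie | dog | black | writer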